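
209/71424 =209/71424 = 0.00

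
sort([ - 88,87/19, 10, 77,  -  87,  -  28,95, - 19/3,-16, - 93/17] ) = [  -  88, - 87,-28, - 16, - 19/3, - 93/17, 87/19, 10, 77, 95]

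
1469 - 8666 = -7197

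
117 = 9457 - 9340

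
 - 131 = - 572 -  - 441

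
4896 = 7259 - 2363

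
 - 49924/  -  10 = 24962/5 = 4992.40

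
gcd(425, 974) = 1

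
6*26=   156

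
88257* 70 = 6177990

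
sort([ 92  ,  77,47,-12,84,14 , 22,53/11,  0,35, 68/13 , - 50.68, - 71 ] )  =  [ - 71, - 50.68,-12,0, 53/11,68/13, 14 , 22, 35,47,77, 84,92] 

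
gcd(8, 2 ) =2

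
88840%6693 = 1831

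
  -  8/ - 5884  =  2/1471 =0.00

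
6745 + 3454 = 10199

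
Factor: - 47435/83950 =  - 9487/16790 =- 2^( - 1)*5^(- 1)*23^( - 1 )* 53^1 *73^(  -  1) * 179^1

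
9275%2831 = 782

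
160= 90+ 70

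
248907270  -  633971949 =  - 385064679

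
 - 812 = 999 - 1811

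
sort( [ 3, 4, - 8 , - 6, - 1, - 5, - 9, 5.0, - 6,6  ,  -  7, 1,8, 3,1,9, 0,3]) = [ - 9,- 8, - 7, - 6,-6, - 5, - 1, 0,1, 1, 3, 3, 3,4,5.0,6, 8,9]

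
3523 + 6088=9611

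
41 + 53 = 94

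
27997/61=27997/61 = 458.97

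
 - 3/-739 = 3/739 = 0.00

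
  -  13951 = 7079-21030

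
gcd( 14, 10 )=2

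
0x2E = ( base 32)1E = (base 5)141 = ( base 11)42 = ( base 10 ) 46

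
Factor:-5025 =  - 3^1*5^2 * 67^1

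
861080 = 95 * 9064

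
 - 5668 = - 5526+-142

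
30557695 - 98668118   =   - 68110423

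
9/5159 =9/5159 = 0.00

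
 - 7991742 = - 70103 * 114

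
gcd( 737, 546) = 1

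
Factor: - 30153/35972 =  - 2^( - 2 )*3^1 *17^( - 1)*19^1 = - 57/68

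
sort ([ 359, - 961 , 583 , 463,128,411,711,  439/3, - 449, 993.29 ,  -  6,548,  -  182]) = [ - 961, - 449, - 182, - 6,128, 439/3,359,411,463,548, 583,711 , 993.29]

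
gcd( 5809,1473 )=1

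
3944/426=1972/213 = 9.26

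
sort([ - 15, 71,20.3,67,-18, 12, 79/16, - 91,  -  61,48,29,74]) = [ - 91, - 61,-18,- 15, 79/16, 12 , 20.3, 29, 48, 67, 71, 74] 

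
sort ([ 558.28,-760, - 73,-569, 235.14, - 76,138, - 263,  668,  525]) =[ - 760, - 569, - 263, - 76, - 73,138,235.14,525 , 558.28, 668] 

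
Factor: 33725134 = 2^1*16862567^1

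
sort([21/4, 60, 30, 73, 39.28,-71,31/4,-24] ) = [ - 71, - 24, 21/4,31/4,30, 39.28, 60,73 ]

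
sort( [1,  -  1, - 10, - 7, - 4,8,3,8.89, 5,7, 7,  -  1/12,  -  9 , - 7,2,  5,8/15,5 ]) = [ - 10, - 9,-7, - 7, - 4, - 1, - 1/12,8/15, 1,2, 3, 5, 5,5, 7,7,8,8.89 ] 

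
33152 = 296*112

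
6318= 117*54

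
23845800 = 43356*550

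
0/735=0 = 0.00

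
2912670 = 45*64726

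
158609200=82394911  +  76214289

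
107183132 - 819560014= - 712376882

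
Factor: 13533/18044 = 3/4 = 2^ ( -2)*3^1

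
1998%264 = 150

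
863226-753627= 109599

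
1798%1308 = 490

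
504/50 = 10 +2/25=10.08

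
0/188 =0 = 0.00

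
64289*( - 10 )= - 642890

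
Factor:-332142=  - 2^1 * 3^1* 197^1*281^1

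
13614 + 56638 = 70252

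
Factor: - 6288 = -2^4* 3^1 *131^1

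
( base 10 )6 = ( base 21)6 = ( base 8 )6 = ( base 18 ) 6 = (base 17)6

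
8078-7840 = 238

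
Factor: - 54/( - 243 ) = 2^1*3^ (-2 ) = 2/9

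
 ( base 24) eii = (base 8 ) 20502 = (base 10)8514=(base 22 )hd0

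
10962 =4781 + 6181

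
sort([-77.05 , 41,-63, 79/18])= [ - 77.05 ,-63,79/18, 41]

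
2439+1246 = 3685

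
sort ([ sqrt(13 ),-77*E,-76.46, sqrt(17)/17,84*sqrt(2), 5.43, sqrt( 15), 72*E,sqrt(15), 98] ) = [-77*E, - 76.46, sqrt(17 )/17, sqrt ( 13) , sqrt (15), sqrt(15), 5.43, 98,84 * sqrt(2 ), 72*E]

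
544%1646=544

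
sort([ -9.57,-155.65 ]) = [ - 155.65, - 9.57 ] 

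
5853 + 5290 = 11143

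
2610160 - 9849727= - 7239567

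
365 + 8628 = 8993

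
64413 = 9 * 7157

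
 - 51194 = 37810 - 89004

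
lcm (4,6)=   12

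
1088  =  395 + 693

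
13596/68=3399/17 = 199.94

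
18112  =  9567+8545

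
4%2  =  0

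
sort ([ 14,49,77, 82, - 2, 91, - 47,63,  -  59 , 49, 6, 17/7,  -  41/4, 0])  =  [ -59,-47,-41/4,  -  2 , 0,17/7, 6, 14,49,49,63,77,82,91]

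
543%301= 242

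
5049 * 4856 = 24517944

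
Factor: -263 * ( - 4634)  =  1218742 = 2^1*7^1*263^1*331^1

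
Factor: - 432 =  - 2^4*3^3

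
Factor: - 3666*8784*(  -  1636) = 52682707584 = 2^7*3^3*13^1*47^1*61^1*409^1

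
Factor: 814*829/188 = 337403/94 = 2^( - 1)*11^1*37^1*47^( - 1) *829^1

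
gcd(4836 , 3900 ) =156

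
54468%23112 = 8244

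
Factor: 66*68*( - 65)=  - 2^3 * 3^1*5^1*11^1*13^1*17^1 = - 291720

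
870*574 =499380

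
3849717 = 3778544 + 71173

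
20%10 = 0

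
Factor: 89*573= 50997 = 3^1*89^1*191^1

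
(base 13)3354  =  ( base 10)7167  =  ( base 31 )7E6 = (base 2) 1101111111111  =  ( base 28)93R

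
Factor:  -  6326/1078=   -  7^( - 2)*11^ ( - 1)*3163^1 = -  3163/539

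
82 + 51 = 133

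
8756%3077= 2602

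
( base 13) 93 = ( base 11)aa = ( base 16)78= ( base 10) 120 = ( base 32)3o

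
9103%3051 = 3001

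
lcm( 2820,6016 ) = 90240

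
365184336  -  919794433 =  - 554610097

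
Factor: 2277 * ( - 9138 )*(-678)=2^2*3^4*11^1*23^1 * 113^1*1523^1 = 14107299228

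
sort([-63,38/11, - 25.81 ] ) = [ - 63, - 25.81,38/11]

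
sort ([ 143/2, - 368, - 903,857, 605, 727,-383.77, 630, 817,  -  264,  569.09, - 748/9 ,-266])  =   [- 903,-383.77,-368, - 266,  -  264,  -  748/9 , 143/2, 569.09,605, 630 , 727,817, 857]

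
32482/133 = 32482/133 = 244.23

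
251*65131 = 16347881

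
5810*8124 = 47200440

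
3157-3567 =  - 410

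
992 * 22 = 21824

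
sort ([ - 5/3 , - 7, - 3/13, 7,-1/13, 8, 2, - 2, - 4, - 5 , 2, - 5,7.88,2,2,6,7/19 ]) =[-7 ,- 5,-5, - 4,-2, - 5/3,  -  3/13 , - 1/13  ,  7/19, 2, 2, 2,2,  6,7 , 7.88, 8]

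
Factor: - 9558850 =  - 2^1 * 5^2*7^1*31^1 *881^1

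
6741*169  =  1139229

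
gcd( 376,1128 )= 376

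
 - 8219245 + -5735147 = -13954392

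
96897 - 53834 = 43063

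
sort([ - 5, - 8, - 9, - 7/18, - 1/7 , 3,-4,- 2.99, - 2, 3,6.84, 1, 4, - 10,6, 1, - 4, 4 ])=[ - 10 , - 9, -8, - 5, - 4, - 4, - 2.99, - 2, - 7/18, - 1/7,1,1, 3,  3, 4,4, 6,6.84]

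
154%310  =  154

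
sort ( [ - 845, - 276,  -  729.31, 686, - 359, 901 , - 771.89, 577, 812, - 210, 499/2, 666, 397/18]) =[ - 845, - 771.89, - 729.31, - 359, - 276, - 210, 397/18,499/2, 577, 666,686, 812,901 ] 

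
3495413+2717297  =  6212710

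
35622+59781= 95403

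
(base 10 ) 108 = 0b1101100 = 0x6c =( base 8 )154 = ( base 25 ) 48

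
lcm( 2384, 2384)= 2384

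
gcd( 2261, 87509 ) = 1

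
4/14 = 2/7 = 0.29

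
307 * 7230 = 2219610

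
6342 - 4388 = 1954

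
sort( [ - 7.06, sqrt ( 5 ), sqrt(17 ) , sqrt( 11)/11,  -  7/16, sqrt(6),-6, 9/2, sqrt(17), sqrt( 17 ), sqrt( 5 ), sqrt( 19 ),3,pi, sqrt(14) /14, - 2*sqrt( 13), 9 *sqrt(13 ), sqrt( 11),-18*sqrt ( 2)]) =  [ - 18*sqrt(2),-2*sqrt(13 ), - 7.06, - 6,-7/16, sqrt(14)/14, sqrt(11)/11, sqrt(5 ),sqrt(5 ), sqrt (6 ),3,pi, sqrt(11), sqrt (17 ),  sqrt ( 17), sqrt( 17), sqrt( 19), 9/2, 9*sqrt(13 )] 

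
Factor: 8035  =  5^1 * 1607^1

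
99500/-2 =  - 49750 + 0/1 = - 49750.00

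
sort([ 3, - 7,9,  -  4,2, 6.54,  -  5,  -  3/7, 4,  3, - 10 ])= [  -  10,-7, - 5, - 4,-3/7, 2,3, 3,4, 6.54, 9 ] 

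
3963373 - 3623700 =339673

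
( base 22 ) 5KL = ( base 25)4F6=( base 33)2la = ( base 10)2881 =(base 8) 5501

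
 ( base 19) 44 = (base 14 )5A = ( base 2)1010000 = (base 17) 4C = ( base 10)80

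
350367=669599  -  319232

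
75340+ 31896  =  107236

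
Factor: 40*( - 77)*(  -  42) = 129360 = 2^4*3^1*5^1*7^2*11^1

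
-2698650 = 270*(- 9995 ) 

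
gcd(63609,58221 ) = 3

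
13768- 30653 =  - 16885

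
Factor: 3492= 2^2 * 3^2*97^1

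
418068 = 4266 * 98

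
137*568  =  77816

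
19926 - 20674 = -748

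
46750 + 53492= 100242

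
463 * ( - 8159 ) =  - 3777617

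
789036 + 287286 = 1076322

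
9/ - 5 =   -  2+1/5 = - 1.80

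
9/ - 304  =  - 1+295/304 = -  0.03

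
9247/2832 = 9247/2832 =3.27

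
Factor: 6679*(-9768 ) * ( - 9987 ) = 651556593864 = 2^3*3^2*11^1*37^1*3329^1*6679^1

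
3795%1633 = 529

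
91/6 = 15 + 1/6  =  15.17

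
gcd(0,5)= 5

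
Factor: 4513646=2^1*2256823^1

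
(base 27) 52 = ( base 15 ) 92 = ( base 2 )10001001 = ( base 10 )137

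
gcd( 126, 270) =18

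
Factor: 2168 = 2^3*271^1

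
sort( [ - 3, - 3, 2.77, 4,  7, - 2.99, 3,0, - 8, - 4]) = [-8, - 4,-3, - 3, - 2.99,0, 2.77,3, 4,  7]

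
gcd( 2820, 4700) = 940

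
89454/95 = 941 + 59/95 =941.62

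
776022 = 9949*78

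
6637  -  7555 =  - 918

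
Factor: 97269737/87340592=2^( - 4)*23^1*283^(- 1 ) * 19289^( - 1)*4229119^1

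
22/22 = 1 = 1.00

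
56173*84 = 4718532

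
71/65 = 1 + 6/65 = 1.09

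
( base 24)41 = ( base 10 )97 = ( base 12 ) 81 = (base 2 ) 1100001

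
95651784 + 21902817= 117554601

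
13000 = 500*26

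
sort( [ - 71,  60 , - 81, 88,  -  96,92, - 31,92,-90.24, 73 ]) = [-96, - 90.24, - 81 , - 71, - 31,60, 73, 88 , 92, 92 ]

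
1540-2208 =-668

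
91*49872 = 4538352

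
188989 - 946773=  - 757784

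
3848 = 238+3610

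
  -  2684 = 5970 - 8654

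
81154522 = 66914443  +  14240079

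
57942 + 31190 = 89132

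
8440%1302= 628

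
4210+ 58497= 62707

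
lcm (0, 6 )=0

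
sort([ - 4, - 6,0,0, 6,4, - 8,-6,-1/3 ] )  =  [ - 8,-6, - 6, - 4, - 1/3,0, 0,4,6 ]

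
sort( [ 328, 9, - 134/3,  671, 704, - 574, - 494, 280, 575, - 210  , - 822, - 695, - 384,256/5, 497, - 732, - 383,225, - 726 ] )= [ - 822 ,  -  732, - 726,-695, - 574, - 494, - 384, - 383 , - 210,-134/3,9,256/5,225, 280,  328,497, 575, 671,704 ] 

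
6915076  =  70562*98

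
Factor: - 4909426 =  - 2^1 * 373^1*6581^1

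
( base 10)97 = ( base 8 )141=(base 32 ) 31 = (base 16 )61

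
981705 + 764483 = 1746188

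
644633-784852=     -  140219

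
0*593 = 0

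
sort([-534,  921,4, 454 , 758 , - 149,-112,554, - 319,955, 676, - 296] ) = [-534,  -  319, - 296,-149, - 112, 4,454,554,676 , 758,921,955 ]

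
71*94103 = 6681313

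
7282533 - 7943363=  - 660830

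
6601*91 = 600691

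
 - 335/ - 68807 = 335/68807 = 0.00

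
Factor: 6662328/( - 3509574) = - 2^2*43^(-1)*61^( - 1)*223^( - 1)*277597^1=- 1110388/584929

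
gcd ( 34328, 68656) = 34328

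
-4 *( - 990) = 3960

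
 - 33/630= - 11/210 = - 0.05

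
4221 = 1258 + 2963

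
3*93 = 279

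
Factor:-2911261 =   -  97^1*30013^1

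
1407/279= 5 + 4/93  =  5.04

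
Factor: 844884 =2^2*3^3*7823^1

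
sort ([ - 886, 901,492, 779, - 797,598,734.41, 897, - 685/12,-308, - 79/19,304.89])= [ - 886, - 797, - 308, - 685/12, - 79/19, 304.89,  492,598,  734.41,  779,897,901]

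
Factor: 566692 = 2^2 * 7^1 * 37^1*547^1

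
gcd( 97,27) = 1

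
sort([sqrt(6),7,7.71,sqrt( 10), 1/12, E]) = [1/12,sqrt ( 6) , E,sqrt(10),7,7.71 ] 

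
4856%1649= 1558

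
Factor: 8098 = 2^1*4049^1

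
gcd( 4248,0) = 4248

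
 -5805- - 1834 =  - 3971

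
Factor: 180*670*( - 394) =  - 2^4 * 3^2*5^2*67^1 * 197^1= - 47516400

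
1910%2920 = 1910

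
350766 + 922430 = 1273196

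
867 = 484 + 383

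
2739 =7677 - 4938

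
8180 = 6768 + 1412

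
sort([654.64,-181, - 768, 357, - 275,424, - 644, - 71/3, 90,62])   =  [ - 768, - 644, - 275, - 181 ,- 71/3,62, 90,357,424,  654.64]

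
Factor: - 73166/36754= - 36583/18377= - 17^(-1 ) * 23^(  -  1)*47^( - 1)*36583^1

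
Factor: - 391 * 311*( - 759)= 3^1* 11^1*17^1*23^2 *311^1= 92295159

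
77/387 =77/387 = 0.20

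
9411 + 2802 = 12213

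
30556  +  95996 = 126552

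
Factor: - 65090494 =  - 2^1 * 7^1*131^1*35491^1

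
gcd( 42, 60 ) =6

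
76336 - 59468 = 16868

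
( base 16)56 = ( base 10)86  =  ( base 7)152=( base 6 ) 222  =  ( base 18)4E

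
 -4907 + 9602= 4695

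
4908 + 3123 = 8031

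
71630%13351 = 4875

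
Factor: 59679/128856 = 19893/42952 = 2^( - 3)*3^1*7^(-1)*13^( - 1) * 19^1*59^( - 1 )*349^1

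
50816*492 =25001472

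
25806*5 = 129030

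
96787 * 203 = 19647761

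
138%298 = 138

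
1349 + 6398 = 7747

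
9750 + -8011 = 1739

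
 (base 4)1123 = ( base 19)4f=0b1011011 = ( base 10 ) 91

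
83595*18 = 1504710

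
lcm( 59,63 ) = 3717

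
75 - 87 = -12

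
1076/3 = 1076/3 = 358.67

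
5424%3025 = 2399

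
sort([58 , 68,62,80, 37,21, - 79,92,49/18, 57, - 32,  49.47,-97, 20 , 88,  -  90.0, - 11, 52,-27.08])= [ - 97, - 90.0, - 79, - 32, - 27.08,-11, 49/18,  20,21,37,49.47, 52, 57, 58,62,68,80,88, 92]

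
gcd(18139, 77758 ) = 17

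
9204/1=9204= 9204.00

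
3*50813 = 152439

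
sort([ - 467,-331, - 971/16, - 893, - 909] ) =[-909, - 893, - 467, - 331, - 971/16] 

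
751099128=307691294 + 443407834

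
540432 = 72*7506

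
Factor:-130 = -2^1*5^1*13^1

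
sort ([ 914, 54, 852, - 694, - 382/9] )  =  [ - 694, - 382/9, 54,  852, 914] 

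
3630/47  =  77 + 11/47 = 77.23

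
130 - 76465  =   - 76335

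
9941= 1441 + 8500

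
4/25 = 4/25 = 0.16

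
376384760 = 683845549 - 307460789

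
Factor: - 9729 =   -  3^2*23^1 * 47^1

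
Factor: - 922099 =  - 922099^1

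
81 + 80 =161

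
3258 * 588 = 1915704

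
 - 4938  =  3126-8064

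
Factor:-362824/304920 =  - 3^( - 2)*5^( - 1)*11^( - 1)*19^1 * 31^1  =  - 589/495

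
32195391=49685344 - 17489953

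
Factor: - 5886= - 2^1*3^3*109^1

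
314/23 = 314/23=13.65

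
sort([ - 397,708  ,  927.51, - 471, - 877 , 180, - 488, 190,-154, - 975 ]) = [  -  975,  -  877,  -  488, - 471, - 397, - 154, 180,190, 708,  927.51]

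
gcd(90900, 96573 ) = 3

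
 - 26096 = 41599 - 67695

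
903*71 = 64113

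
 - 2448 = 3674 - 6122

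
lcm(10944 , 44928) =853632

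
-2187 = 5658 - 7845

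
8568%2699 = 471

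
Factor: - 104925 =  -3^1*5^2*1399^1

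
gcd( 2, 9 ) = 1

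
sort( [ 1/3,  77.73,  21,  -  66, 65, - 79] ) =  [ - 79,-66 , 1/3,21,  65, 77.73] 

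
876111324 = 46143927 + 829967397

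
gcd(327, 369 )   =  3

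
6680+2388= 9068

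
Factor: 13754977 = 13754977^1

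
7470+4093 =11563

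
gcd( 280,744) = 8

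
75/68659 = 75/68659  =  0.00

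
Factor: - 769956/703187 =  - 2^2*3^1*11^1*19^1*307^1*563^ ( - 1)*1249^(-1 )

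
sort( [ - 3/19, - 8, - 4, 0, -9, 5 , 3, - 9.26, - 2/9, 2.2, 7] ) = [ - 9.26 , - 9,  -  8, - 4, - 2/9, - 3/19, 0, 2.2, 3,5, 7 ] 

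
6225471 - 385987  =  5839484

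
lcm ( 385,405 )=31185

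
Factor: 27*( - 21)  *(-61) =34587  =  3^4*7^1*61^1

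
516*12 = 6192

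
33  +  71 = 104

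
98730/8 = 12341 + 1/4 = 12341.25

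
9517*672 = 6395424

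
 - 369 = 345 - 714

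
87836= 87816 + 20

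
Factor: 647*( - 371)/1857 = -3^( - 1)*7^1*53^1 * 619^( - 1)*647^1  =  - 240037/1857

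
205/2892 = 205/2892 =0.07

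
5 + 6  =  11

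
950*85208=80947600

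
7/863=7/863 = 0.01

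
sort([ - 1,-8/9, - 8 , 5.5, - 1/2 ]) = [-8, - 1, - 8/9, - 1/2, 5.5 ] 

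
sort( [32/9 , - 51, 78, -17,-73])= [ - 73, - 51 , - 17, 32/9, 78 ]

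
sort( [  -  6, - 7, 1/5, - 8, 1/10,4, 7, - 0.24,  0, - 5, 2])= [ - 8, - 7, - 6, - 5, - 0.24, 0, 1/10, 1/5, 2, 4, 7]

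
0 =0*1063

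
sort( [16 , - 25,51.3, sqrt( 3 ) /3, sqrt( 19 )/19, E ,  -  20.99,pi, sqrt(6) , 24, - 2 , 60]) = [ - 25 , - 20.99, - 2,sqrt( 19 ) /19,  sqrt( 3 ) /3 , sqrt( 6),E,pi , 16, 24,51.3,60 ]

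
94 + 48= 142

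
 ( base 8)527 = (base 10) 343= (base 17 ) 133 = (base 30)bd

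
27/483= 9/161=0.06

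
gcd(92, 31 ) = 1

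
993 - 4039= - 3046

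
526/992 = 263/496 = 0.53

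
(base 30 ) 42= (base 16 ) 7A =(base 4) 1322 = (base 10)122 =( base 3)11112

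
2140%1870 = 270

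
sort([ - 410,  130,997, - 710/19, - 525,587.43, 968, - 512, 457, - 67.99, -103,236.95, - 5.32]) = [ - 525, - 512,- 410, - 103,-67.99, - 710/19, - 5.32,  130, 236.95, 457,587.43, 968 , 997]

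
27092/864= 31  +  77/216 =31.36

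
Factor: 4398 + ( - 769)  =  3629 = 19^1*191^1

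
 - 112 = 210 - 322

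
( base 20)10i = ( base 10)418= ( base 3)120111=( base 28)EQ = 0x1a2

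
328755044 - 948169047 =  - 619414003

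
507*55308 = 28041156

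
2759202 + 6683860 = 9443062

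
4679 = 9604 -4925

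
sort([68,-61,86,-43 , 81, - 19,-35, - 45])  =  [-61, - 45,-43, - 35, - 19,68,81,86]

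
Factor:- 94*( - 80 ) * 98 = 736960 = 2^6*5^1*7^2 * 47^1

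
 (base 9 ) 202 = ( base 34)4s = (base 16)a4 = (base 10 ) 164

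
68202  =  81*842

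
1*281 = 281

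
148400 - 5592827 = - 5444427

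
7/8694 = 1/1242 =0.00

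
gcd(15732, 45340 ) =4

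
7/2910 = 7/2910 = 0.00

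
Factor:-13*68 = - 2^2*13^1 * 17^1 =-884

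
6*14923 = 89538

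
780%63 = 24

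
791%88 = 87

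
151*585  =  88335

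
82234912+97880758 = 180115670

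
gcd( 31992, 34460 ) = 4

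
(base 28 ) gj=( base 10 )467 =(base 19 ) 15b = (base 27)H8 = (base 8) 723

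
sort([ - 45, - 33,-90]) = [ - 90, - 45, - 33]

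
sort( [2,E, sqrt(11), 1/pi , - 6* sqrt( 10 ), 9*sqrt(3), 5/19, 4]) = [-6  *  sqrt(10 ), 5/19, 1/pi , 2, E, sqrt(11), 4,9*sqrt(3 )] 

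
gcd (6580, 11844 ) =1316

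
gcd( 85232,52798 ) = 2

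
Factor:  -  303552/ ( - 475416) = 2^3*3^( - 1 )*17^1*71^(-1)=   136/213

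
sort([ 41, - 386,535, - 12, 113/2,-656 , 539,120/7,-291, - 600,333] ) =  [ - 656,  -  600,-386, - 291, - 12, 120/7,41,113/2 , 333,535,539] 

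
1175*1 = 1175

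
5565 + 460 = 6025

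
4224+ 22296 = 26520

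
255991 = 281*911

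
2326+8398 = 10724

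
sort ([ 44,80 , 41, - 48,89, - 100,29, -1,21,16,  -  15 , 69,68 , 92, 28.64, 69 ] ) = [ - 100,- 48, - 15,-1,16, 21,28.64,29, 41,44 , 68,69,69, 80,  89,92 ] 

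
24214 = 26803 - 2589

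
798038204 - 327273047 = 470765157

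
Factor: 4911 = 3^1*1637^1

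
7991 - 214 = 7777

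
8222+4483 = 12705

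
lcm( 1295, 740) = 5180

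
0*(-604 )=0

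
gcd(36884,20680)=4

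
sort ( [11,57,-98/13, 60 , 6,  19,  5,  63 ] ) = [ -98/13,5,6, 11, 19, 57,60 , 63]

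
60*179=10740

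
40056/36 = 1112+2/3=1112.67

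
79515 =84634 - 5119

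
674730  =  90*7497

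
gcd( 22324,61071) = 1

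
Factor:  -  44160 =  - 2^7*3^1*5^1*23^1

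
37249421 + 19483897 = 56733318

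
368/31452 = 92/7863= 0.01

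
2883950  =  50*57679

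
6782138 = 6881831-99693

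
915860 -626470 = 289390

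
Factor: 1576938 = 2^1 * 3^1*11^1*23893^1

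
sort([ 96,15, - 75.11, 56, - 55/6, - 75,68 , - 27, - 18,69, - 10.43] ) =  [- 75.11, - 75, - 27, - 18,-10.43, - 55/6, 15,56,68,69, 96 ] 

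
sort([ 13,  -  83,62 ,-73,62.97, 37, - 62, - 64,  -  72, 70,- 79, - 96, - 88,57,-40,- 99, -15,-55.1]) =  [-99, - 96, - 88, - 83, - 79, - 73,-72,-64, - 62, - 55.1, - 40, - 15, 13, 37,57,62 , 62.97, 70]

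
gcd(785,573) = 1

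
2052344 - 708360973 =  - 706308629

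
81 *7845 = 635445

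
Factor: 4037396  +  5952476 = 9989872 = 2^4*563^1*1109^1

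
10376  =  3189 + 7187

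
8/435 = 8/435 = 0.02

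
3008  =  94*32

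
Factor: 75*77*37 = 3^1 * 5^2*7^1 *11^1*37^1   =  213675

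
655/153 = 655/153  =  4.28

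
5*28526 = 142630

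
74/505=74/505=0.15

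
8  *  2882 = 23056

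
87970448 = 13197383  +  74773065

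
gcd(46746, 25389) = 63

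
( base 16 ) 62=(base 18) 58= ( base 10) 98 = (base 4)1202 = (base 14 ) 70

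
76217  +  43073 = 119290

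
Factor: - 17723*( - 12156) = 215440788 = 2^2*3^1 *37^1 * 479^1*1013^1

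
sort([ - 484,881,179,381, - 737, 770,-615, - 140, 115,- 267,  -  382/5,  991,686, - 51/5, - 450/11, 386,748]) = [ - 737, - 615, - 484,  -  267, - 140,-382/5, - 450/11, - 51/5,115,  179,381, 386  ,  686,748,  770, 881, 991 ] 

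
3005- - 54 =3059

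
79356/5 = 79356/5 = 15871.20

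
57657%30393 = 27264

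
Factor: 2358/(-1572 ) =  - 2^( - 1) * 3^1 = - 3/2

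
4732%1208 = 1108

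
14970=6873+8097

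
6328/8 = 791 =791.00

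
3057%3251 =3057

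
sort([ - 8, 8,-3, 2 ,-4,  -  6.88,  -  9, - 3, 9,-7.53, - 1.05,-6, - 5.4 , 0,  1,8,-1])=[-9, - 8, - 7.53,-6.88, - 6,-5.4, - 4,-3, - 3, - 1.05,-1, 0,1, 2,8, 8, 9 ] 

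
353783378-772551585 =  - 418768207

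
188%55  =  23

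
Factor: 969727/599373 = 3^ ( - 3)* 11^1*79^( - 1)*199^1*281^( - 1)*443^1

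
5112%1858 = 1396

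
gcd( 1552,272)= 16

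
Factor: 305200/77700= 436/111 = 2^2 * 3^( - 1) * 37^(-1 )*109^1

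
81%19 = 5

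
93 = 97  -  4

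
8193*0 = 0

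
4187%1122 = 821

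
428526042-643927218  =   - 215401176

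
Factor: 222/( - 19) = -2^1* 3^1* 19^(- 1)*37^1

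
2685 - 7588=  - 4903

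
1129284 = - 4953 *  ( - 228)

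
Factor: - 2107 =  - 7^2*43^1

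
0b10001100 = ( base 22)68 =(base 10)140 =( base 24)5k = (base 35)40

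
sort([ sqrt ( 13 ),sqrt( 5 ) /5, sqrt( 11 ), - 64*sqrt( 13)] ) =[-64 * sqrt( 13 ),sqrt( 5)/5,sqrt( 11), sqrt( 13 ) ]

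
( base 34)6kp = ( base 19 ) 1233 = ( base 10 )7641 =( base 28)9kp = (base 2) 1110111011001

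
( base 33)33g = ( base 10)3382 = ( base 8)6466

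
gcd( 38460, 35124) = 12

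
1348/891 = 1348/891  =  1.51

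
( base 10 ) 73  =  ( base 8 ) 111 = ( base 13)58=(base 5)243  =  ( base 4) 1021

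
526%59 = 54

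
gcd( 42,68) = 2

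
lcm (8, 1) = 8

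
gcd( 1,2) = 1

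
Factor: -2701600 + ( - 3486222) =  - 2^1*487^1 * 6353^1 =- 6187822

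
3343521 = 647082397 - 643738876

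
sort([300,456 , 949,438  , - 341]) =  [ - 341 , 300,438,456,949]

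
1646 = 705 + 941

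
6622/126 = 52 + 5/9 = 52.56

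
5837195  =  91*64145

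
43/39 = 43/39 = 1.10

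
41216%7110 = 5666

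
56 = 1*56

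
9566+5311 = 14877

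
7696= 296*26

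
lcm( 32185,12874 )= 64370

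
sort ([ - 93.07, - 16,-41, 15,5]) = [ - 93.07 , - 41,-16,5,15 ] 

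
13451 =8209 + 5242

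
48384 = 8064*6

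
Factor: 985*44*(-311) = -2^2*5^1* 11^1*197^1*311^1 = - 13478740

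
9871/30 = 329 + 1/30 = 329.03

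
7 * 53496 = 374472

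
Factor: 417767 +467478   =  5^1 *47^1*3767^1 = 885245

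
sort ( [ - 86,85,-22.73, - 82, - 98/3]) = [  -  86, - 82 , - 98/3, -22.73, 85]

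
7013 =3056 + 3957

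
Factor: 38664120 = 2^3*3^1*5^1 * 11^1 * 17^1 * 1723^1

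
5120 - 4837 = 283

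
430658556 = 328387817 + 102270739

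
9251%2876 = 623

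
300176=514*584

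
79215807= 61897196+17318611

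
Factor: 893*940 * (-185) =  -2^2*5^2*19^1*37^1*47^2= - 155292700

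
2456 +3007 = 5463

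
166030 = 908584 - 742554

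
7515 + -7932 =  - 417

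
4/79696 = 1/19924 = 0.00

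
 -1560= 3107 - 4667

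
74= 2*37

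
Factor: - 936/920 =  - 117/115=- 3^2*5^(-1)*13^1*23^( - 1)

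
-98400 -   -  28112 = -70288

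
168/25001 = 168/25001=0.01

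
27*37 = 999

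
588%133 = 56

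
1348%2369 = 1348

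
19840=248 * 80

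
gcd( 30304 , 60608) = 30304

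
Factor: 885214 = 2^1*11^1*40237^1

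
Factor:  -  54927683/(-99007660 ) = 2^ ( - 2)*5^( - 1 )*17^ ( - 1 )*  291199^( - 1)*54927683^1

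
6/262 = 3/131 =0.02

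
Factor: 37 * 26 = 962 = 2^1*13^1*37^1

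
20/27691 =20/27691 = 0.00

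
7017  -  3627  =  3390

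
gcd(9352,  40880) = 56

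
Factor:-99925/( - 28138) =2^(-1) * 5^2*7^1*11^ (-1 )*571^1*1279^( -1 )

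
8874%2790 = 504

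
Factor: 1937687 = 587^1*3301^1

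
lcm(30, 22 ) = 330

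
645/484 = 645/484 = 1.33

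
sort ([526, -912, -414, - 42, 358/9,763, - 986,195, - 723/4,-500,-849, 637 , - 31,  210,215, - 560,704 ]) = [-986 , - 912, - 849,-560, - 500, - 414, - 723/4,  -  42, - 31,  358/9 , 195 , 210, 215,  526, 637,704,763 ]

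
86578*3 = 259734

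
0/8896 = 0 = 0.00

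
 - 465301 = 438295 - 903596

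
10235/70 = 2047/14= 146.21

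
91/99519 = 13/14217= 0.00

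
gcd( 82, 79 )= 1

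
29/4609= 29/4609 = 0.01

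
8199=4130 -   -  4069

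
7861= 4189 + 3672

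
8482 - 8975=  -493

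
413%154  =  105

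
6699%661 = 89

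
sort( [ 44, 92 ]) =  [44 , 92 ] 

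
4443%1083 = 111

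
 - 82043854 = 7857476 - 89901330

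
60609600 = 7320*8280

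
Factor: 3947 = 3947^1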